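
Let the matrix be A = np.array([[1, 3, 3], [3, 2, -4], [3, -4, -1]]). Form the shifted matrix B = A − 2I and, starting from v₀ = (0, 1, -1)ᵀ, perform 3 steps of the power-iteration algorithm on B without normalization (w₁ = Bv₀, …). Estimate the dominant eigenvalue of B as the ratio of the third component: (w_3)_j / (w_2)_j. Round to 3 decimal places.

B = A − 2I has rows (-1, 3, 3); (3, 0, -4); (3, -4, -3)
w1 = Bv₀ = ((-1)·0 + 3·1 + 3·(-1); 3·0 + 0·1 + (-4)·(-1); 3·0 + (-4)·1 + (-3)·(-1)) = (0, 4, -1)
w2 = Bw1 = ((-1)·0 + 3·4 + 3·(-1); 3·0 + 0·4 + (-4)·(-1); 3·0 + (-4)·4 + (-3)·(-1)) = (9, 4, -13)
w3 = Bw2 = (-36, 79, 50)
Ratio: 50/-13 = -3.846

μ ≈ -3.846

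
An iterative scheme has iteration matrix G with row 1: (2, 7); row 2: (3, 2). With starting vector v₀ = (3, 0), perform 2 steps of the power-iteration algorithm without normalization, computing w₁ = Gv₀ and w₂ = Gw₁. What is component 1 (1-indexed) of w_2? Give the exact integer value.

w1 = Gv₀ = (2·3 + 7·0; 3·3 + 2·0) = (6, 9)
w2 = Gw1 = (2·6 + 7·9; 3·6 + 2·9) = (75, 36)
The requested component of w2 is 75.

75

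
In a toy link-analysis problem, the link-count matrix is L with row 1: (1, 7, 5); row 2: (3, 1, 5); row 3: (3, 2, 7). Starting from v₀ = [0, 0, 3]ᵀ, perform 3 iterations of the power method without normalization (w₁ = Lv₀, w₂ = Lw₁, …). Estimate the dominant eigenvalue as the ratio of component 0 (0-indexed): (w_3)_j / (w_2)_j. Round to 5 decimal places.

w1 = Lv₀ = (1·0 + 7·0 + 5·3; 3·0 + 1·0 + 5·3; 3·0 + 2·0 + 7·3) = (15, 15, 21)
w2 = Lw1 = (1·15 + 7·15 + 5·21; 3·15 + 1·15 + 5·21; 3·15 + 2·15 + 7·21) = (225, 165, 222)
w3 = Lw2 = (2490, 1950, 2559)
Ratio at component: 2490 / 225 = 11.06667

11.06667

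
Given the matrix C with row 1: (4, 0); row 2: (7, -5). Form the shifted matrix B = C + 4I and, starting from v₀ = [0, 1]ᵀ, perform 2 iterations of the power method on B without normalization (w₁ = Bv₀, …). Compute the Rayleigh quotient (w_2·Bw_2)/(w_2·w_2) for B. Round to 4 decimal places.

μ ≈ -1.0000

B = C + 4I has rows (8, 0); (7, -1)
w1 = Bv₀ = (8·0 + 0·1; 7·0 + (-1)·1) = (0, -1)
w2 = Bw1 = (8·0 + 0·(-1); 7·0 + (-1)·(-1)) = (0, 1)
Bw2 = (0, -1)
w2·Bw2 = -1; w2·w2 = 1; μ ≈ -1/1 = -1.0000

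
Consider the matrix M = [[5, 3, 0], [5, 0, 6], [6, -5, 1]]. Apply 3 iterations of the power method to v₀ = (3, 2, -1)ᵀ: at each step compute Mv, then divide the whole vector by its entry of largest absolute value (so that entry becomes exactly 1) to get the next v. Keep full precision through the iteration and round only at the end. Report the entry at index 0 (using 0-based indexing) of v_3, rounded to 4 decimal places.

Mv0 = (21.00000, 9.00000, 7.00000); divide by 21.00000 → v1 = (1.00000, 0.42857, 0.33333)
Mv1 = (6.28571, 7.00000, 4.19048); divide by 7.00000 → v2 = (0.89796, 1.00000, 0.59864)
Mv2 = (7.48980, 8.08163, 0.98639); divide by 8.08163 → v3 = (0.92677, 1.00000, 0.12205)
Requested entry of v3: 1101/1188 = 0.9268

0.9268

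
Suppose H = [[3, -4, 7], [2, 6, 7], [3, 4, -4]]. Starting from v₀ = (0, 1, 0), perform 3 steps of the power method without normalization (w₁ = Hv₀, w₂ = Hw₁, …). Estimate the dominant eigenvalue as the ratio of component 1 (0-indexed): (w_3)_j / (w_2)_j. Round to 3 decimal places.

λ ≈ 5.214

w1 = Hv₀ = (3·0 + (-4)·1 + 7·0; 2·0 + 6·1 + 7·0; 3·0 + 4·1 + (-4)·0) = (-4, 6, 4)
w2 = Hw1 = (3·(-4) + (-4)·6 + 7·4; 2·(-4) + 6·6 + 7·4; 3·(-4) + 4·6 + (-4)·4) = (-8, 56, -4)
w3 = Hw2 = (-276, 292, 216)
Ratio at component: 292 / 56 = 5.214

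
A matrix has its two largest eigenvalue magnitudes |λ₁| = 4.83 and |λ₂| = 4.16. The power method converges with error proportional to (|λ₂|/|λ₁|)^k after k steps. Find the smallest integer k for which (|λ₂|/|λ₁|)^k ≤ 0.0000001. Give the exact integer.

108

|λ₂/λ₁| = 4.16/4.83 = 0.86128
Need k ≥ ln(0.0000001) / ln(0.86128) = -16.1181 / -0.1493 ≈ 107.935
Smallest integer k satisfying the bound: 108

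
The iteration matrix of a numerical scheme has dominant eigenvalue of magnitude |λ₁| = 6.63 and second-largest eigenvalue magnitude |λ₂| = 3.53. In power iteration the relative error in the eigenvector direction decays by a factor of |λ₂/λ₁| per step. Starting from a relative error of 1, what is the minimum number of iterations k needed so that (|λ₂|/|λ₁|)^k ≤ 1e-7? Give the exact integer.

|λ₂/λ₁| = 3.53/6.63 = 0.53243
Need k ≥ ln(1e-7) / ln(0.53243) = -16.1181 / -0.6303 ≈ 25.572
Smallest integer k satisfying the bound: 26

26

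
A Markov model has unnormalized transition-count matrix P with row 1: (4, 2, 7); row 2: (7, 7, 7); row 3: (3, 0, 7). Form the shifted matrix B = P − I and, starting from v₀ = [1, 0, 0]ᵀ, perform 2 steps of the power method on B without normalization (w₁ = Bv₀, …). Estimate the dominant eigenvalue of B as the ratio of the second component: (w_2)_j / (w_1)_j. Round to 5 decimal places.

B = P − I has rows (3, 2, 7); (7, 6, 7); (3, 0, 6)
w1 = Bv₀ = (3·1 + 2·0 + 7·0; 7·1 + 6·0 + 7·0; 3·1 + 0·0 + 6·0) = (3, 7, 3)
w2 = Bw1 = (3·3 + 2·7 + 7·3; 7·3 + 6·7 + 7·3; 3·3 + 0·7 + 6·3) = (44, 84, 27)
Ratio: 84/7 = 12.00000

μ ≈ 12.00000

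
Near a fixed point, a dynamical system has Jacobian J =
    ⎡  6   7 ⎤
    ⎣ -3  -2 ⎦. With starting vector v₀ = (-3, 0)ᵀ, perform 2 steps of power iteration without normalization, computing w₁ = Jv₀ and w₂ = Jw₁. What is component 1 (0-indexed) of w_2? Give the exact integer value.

w1 = Jv₀ = (-18, 9)
w2 = Jw1 = (-45, 36)
The requested component of w2 is 36.

36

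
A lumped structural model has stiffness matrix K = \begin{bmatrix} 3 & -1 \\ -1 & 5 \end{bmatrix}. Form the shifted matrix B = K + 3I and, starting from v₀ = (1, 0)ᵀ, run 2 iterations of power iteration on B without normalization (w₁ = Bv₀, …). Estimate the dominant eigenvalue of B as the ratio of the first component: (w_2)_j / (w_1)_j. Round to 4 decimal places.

B = K + 3I has rows (6, -1); (-1, 8)
w1 = Bv₀ = (6, -1)
w2 = Bw1 = (37, -14)
Ratio: 37/6 = 6.1667

μ ≈ 6.1667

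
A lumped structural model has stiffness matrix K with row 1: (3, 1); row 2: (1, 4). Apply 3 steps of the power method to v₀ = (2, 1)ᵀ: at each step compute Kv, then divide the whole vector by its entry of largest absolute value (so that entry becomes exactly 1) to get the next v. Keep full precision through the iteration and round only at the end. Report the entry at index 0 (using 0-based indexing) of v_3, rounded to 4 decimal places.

0.7417

Kv0 = (7.00000, 6.00000); divide by 7.00000 → v1 = (1.00000, 0.85714)
Kv1 = (3.85714, 4.42857); divide by 4.42857 → v2 = (0.87097, 1.00000)
Kv2 = (3.61290, 4.87097); divide by 4.87097 → v3 = (0.74172, 1.00000)
Requested entry of v3: 112/151 = 0.7417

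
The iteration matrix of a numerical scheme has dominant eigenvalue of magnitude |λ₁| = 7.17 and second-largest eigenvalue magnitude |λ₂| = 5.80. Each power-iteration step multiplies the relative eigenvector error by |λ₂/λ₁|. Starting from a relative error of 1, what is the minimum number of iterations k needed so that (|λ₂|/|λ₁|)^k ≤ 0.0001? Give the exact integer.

44

|λ₂/λ₁| = 5.80/7.17 = 0.80893
Need k ≥ ln(0.0001) / ln(0.80893) = -9.2103 / -0.2120 ≈ 43.435
Smallest integer k satisfying the bound: 44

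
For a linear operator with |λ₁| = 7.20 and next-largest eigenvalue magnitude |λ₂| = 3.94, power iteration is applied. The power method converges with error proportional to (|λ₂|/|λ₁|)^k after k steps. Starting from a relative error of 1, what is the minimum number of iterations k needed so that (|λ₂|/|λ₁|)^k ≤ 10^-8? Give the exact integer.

|λ₂/λ₁| = 3.94/7.20 = 0.54722
Need k ≥ ln(10^-8) / ln(0.54722) = -18.4207 / -0.6029 ≈ 30.553
Smallest integer k satisfying the bound: 31

31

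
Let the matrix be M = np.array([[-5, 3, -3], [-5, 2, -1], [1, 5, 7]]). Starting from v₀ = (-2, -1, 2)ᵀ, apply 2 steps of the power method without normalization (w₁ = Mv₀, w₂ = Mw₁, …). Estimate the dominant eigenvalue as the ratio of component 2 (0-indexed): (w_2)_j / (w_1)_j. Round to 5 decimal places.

11.42857

w1 = Mv₀ = ((-5)·(-2) + 3·(-1) + (-3)·2; (-5)·(-2) + 2·(-1) + (-1)·2; 1·(-2) + 5·(-1) + 7·2) = (1, 6, 7)
w2 = Mw1 = ((-5)·1 + 3·6 + (-3)·7; (-5)·1 + 2·6 + (-1)·7; 1·1 + 5·6 + 7·7) = (-8, 0, 80)
Ratio at component: 80 / 7 = 11.42857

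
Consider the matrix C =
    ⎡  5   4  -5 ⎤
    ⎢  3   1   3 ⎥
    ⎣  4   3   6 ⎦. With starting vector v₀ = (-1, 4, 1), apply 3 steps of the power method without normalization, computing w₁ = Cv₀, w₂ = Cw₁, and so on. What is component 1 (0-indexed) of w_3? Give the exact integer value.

352

w1 = Cv₀ = (5·(-1) + 4·4 + (-5)·1; 3·(-1) + 1·4 + 3·1; 4·(-1) + 3·4 + 6·1) = (6, 4, 14)
w2 = Cw1 = (5·6 + 4·4 + (-5)·14; 3·6 + 1·4 + 3·14; 4·6 + 3·4 + 6·14) = (-24, 64, 120)
w3 = Cw2 = (-464, 352, 816)
The requested component of w3 is 352.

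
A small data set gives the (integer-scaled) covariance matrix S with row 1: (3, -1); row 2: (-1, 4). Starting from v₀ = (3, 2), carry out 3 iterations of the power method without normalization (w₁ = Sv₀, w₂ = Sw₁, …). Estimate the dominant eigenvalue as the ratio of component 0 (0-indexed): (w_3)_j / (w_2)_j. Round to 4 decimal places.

w1 = Sv₀ = (7, 5)
w2 = Sw1 = (16, 13)
w3 = Sw2 = (35, 36)
Ratio at component: 35 / 16 = 2.1875

λ ≈ 2.1875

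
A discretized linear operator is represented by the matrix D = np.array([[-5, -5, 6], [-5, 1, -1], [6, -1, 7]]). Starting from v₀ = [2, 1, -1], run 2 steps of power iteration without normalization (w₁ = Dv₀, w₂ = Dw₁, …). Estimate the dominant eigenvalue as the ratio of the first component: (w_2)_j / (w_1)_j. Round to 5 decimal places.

λ ≈ -8.04762

w1 = Dv₀ = ((-5)·2 + (-5)·1 + 6·(-1); (-5)·2 + 1·1 + (-1)·(-1); 6·2 + (-1)·1 + 7·(-1)) = (-21, -8, 4)
w2 = Dw1 = ((-5)·(-21) + (-5)·(-8) + 6·4; (-5)·(-21) + 1·(-8) + (-1)·4; 6·(-21) + (-1)·(-8) + 7·4) = (169, 93, -90)
Ratio at component: 169 / -21 = -8.04762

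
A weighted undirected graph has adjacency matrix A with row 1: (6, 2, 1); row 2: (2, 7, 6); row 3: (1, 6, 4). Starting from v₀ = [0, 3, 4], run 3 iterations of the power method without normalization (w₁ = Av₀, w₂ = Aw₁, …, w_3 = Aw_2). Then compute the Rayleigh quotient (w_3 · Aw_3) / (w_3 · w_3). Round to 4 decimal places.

12.4276

w1 = Av₀ = (6·0 + 2·3 + 1·4; 2·0 + 7·3 + 6·4; 1·0 + 6·3 + 4·4) = (10, 45, 34)
w2 = Aw1 = (6·10 + 2·45 + 1·34; 2·10 + 7·45 + 6·34; 1·10 + 6·45 + 4·34) = (184, 539, 416)
w3 = Aw2 = (2598, 6637, 5082)
Aw3 = (33944, 82147, 62748)
w3·Aw3 = 2598·33944 + 6637·82147 + 5082·62748 = 952281487; w3·w3 = 2598·2598 + 6637·6637 + 5082·5082 = 76626097
λ ≈ 952281487/76626097 = 12.4276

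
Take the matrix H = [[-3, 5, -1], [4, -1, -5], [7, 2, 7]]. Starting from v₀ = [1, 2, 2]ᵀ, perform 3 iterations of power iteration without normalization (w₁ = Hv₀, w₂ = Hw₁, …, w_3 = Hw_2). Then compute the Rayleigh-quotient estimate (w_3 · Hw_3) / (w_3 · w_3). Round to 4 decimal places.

w1 = Hv₀ = (5, -8, 25)
w2 = Hw1 = (-80, -97, 194)
w3 = Hw2 = (-439, -1193, 604)
Hw3 = (-5252, -3583, -1231)
w3·Hw3 = (-439)·(-5252) + (-1193)·(-3583) + 604·(-1231) = 5836623; w3·w3 = (-439)·(-439) + (-1193)·(-1193) + 604·604 = 1980786
λ ≈ 5836623/1980786 = 2.9466

λ ≈ 2.9466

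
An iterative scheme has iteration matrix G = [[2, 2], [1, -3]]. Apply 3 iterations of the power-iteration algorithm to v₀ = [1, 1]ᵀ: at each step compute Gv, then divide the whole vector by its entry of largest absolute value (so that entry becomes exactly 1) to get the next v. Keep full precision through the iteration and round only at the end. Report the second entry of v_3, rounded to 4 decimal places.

-0.9286

Gv0 = (4.00000, -2.00000); divide by 4.00000 → v1 = (1.00000, -0.50000)
Gv1 = (1.00000, 2.50000); divide by 2.50000 → v2 = (0.40000, 1.00000)
Gv2 = (2.80000, -2.60000); divide by 2.80000 → v3 = (1.00000, -0.92857)
Requested entry of v3: -26/28 = -0.9286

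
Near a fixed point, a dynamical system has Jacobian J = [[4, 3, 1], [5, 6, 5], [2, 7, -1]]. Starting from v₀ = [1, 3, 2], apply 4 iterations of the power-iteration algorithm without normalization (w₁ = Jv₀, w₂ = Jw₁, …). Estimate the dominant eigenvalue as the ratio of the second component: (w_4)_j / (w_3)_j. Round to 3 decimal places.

λ ≈ 11.563

w1 = Jv₀ = (4·1 + 3·3 + 1·2; 5·1 + 6·3 + 5·2; 2·1 + 7·3 + (-1)·2) = (15, 33, 21)
w2 = Jw1 = (4·15 + 3·33 + 1·21; 5·15 + 6·33 + 5·21; 2·15 + 7·33 + (-1)·21) = (180, 378, 240)
w3 = Jw2 = (2094, 4368, 2766)
w4 = Jw3 = (24246, 50508, 31998)
Ratio at component: 50508 / 4368 = 11.563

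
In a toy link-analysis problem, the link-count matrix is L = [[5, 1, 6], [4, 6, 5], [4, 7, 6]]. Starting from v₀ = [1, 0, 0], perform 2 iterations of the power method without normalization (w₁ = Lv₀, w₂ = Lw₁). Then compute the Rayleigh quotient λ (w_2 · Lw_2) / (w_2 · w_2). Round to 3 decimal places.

14.901

w1 = Lv₀ = (5·1 + 1·0 + 6·0; 4·1 + 6·0 + 5·0; 4·1 + 7·0 + 6·0) = (5, 4, 4)
w2 = Lw1 = (5·5 + 1·4 + 6·4; 4·5 + 6·4 + 5·4; 4·5 + 7·4 + 6·4) = (53, 64, 72)
Lw2 = (761, 956, 1092)
w2·Lw2 = 53·761 + 64·956 + 72·1092 = 180141; w2·w2 = 53·53 + 64·64 + 72·72 = 12089
λ ≈ 180141/12089 = 14.901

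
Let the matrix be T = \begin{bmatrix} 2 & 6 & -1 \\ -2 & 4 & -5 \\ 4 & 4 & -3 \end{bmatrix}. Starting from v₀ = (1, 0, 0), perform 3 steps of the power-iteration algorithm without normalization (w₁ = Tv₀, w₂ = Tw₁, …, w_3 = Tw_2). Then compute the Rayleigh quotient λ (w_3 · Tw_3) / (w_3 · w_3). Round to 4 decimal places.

2.3372

w1 = Tv₀ = (2, -2, 4)
w2 = Tw1 = (-12, -32, -12)
w3 = Tw2 = (-204, -44, -140)
Tw3 = (-532, 932, -572)
w3·Tw3 = (-204)·(-532) + (-44)·932 + (-140)·(-572) = 147600; w3·w3 = (-204)·(-204) + (-44)·(-44) + (-140)·(-140) = 63152
λ ≈ 147600/63152 = 2.3372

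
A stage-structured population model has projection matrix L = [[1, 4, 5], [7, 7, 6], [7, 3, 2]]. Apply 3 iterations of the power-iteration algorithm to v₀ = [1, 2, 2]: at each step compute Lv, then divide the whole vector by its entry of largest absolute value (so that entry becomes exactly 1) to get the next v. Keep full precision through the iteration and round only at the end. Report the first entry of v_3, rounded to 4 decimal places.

0.5269

Lv0 = (19.00000, 33.00000, 17.00000); divide by 33.00000 → v1 = (0.57576, 1.00000, 0.51515)
Lv1 = (7.15152, 14.12121, 8.06061); divide by 14.12121 → v2 = (0.50644, 1.00000, 0.57082)
Lv2 = (7.36052, 13.96996, 7.68670); divide by 13.96996 → v3 = (0.52688, 1.00000, 0.55023)
Requested entry of v3: 3430/6510 = 0.5269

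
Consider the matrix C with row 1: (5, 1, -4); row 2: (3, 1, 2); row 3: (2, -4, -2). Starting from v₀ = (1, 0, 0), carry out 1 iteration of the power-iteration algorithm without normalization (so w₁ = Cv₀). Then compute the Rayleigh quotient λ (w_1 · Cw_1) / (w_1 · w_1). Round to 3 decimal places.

4.053

w1 = Cv₀ = (5·1 + 1·0 + (-4)·0; 3·1 + 1·0 + 2·0; 2·1 + (-4)·0 + (-2)·0) = (5, 3, 2)
Cw1 = (20, 22, -6)
w1·Cw1 = 5·20 + 3·22 + 2·(-6) = 154; w1·w1 = 5·5 + 3·3 + 2·2 = 38
λ ≈ 154/38 = 4.053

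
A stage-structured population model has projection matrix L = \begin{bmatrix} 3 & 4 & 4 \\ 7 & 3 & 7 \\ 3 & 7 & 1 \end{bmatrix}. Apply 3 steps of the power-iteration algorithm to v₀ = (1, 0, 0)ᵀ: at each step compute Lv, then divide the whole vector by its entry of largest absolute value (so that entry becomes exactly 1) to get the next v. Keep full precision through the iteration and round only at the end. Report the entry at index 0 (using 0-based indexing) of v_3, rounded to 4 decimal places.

Lv0 = (3.00000, 7.00000, 3.00000); divide by 7.00000 → v1 = (0.42857, 1.00000, 0.42857)
Lv1 = (7.00000, 9.00000, 8.71429); divide by 9.00000 → v2 = (0.77778, 1.00000, 0.96825)
Lv2 = (10.20635, 15.22222, 10.30159); divide by 15.22222 → v3 = (0.67049, 1.00000, 0.67675)
Requested entry of v3: 643/959 = 0.6705

0.6705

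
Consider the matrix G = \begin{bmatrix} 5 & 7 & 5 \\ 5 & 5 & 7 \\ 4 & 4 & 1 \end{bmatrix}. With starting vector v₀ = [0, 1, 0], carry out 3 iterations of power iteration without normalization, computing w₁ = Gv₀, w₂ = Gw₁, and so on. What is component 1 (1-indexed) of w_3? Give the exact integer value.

1326

w1 = Gv₀ = (7, 5, 4)
w2 = Gw1 = (90, 88, 52)
w3 = Gw2 = (1326, 1254, 764)
The requested component of w3 is 1326.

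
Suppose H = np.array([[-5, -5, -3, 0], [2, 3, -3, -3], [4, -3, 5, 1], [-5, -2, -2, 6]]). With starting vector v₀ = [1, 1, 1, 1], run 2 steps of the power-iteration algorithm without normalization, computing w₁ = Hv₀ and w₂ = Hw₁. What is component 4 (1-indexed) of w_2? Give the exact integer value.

w1 = Hv₀ = (-13, -1, 7, -3)
w2 = Hw1 = (49, -41, -17, 35)
The requested component of w2 is 35.

35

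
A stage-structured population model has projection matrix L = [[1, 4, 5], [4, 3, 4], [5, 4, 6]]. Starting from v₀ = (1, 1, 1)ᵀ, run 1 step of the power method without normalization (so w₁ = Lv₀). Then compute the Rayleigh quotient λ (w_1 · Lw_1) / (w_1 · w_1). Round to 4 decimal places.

λ ≈ 12.3610

w1 = Lv₀ = (10, 11, 15)
Lw1 = (129, 133, 184)
w1·Lw1 = 10·129 + 11·133 + 15·184 = 5513; w1·w1 = 10·10 + 11·11 + 15·15 = 446
λ ≈ 5513/446 = 12.3610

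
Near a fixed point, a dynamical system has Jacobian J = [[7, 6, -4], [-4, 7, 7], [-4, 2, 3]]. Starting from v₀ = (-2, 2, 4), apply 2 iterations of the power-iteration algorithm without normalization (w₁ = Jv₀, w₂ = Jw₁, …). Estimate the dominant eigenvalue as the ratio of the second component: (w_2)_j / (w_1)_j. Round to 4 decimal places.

w1 = Jv₀ = (7·(-2) + 6·2 + (-4)·4; (-4)·(-2) + 7·2 + 7·4; (-4)·(-2) + 2·2 + 3·4) = (-18, 50, 24)
w2 = Jw1 = (7·(-18) + 6·50 + (-4)·24; (-4)·(-18) + 7·50 + 7·24; (-4)·(-18) + 2·50 + 3·24) = (78, 590, 244)
Ratio at component: 590 / 50 = 11.8000

11.8000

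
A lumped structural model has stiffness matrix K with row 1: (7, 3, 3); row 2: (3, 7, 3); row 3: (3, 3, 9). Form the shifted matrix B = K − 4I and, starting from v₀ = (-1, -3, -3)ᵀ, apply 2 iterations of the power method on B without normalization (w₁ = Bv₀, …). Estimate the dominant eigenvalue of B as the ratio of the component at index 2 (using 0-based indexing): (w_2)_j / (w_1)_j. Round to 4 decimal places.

B = K − 4I has rows (3, 3, 3); (3, 3, 3); (3, 3, 5)
w1 = Bv₀ = (-21, -21, -27)
w2 = Bw1 = (-207, -207, -261)
Ratio: -261/-27 = 9.6667

μ ≈ 9.6667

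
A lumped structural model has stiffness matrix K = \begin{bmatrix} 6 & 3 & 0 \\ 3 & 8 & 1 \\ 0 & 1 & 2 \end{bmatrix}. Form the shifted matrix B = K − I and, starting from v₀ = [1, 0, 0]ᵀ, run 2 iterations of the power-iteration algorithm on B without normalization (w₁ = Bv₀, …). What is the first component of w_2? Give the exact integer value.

34

B = K − I has rows (5, 3, 0); (3, 7, 1); (0, 1, 1)
w1 = Bv₀ = (5·1 + 3·0 + 0·0; 3·1 + 7·0 + 1·0; 0·1 + 1·0 + 1·0) = (5, 3, 0)
w2 = Bw1 = (5·5 + 3·3 + 0·0; 3·5 + 7·3 + 1·0; 0·5 + 1·3 + 1·0) = (34, 36, 3)
Requested component of w2: 34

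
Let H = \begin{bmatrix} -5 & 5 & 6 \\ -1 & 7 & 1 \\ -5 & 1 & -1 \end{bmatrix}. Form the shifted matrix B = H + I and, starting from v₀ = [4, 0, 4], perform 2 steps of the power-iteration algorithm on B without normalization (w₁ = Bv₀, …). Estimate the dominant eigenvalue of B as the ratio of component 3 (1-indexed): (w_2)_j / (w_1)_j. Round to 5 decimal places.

B = H + I has rows (-4, 5, 6); (-1, 8, 1); (-5, 1, 0)
w1 = Bv₀ = ((-4)·4 + 5·0 + 6·4; (-1)·4 + 8·0 + 1·4; (-5)·4 + 1·0 + 0·4) = (8, 0, -20)
w2 = Bw1 = ((-4)·8 + 5·0 + 6·(-20); (-1)·8 + 8·0 + 1·(-20); (-5)·8 + 1·0 + 0·(-20)) = (-152, -28, -40)
Ratio: -40/-20 = 2.00000

μ ≈ 2.00000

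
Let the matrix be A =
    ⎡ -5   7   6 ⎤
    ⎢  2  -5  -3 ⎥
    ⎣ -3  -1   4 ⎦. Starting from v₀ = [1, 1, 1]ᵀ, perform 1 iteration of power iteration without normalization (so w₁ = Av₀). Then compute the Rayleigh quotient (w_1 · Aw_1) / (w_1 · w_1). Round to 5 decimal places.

w1 = Av₀ = ((-5)·1 + 7·1 + 6·1; 2·1 + (-5)·1 + (-3)·1; (-3)·1 + (-1)·1 + 4·1) = (8, -6, 0)
Aw1 = (-82, 46, -18)
w1·Aw1 = 8·(-82) + (-6)·46 + 0·(-18) = -932; w1·w1 = 8·8 + (-6)·(-6) + 0·0 = 100
λ ≈ -932/100 = -9.32000

-9.32000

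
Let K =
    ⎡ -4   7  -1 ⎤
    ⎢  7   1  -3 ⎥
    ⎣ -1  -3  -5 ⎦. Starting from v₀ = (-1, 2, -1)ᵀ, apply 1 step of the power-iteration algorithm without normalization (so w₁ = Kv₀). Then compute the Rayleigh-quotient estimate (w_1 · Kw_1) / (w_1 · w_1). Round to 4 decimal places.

λ ≈ -5.4027

w1 = Kv₀ = (19, -2, 0)
Kw1 = (-90, 131, -13)
w1·Kw1 = 19·(-90) + (-2)·131 + 0·(-13) = -1972; w1·w1 = 19·19 + (-2)·(-2) + 0·0 = 365
λ ≈ -1972/365 = -5.4027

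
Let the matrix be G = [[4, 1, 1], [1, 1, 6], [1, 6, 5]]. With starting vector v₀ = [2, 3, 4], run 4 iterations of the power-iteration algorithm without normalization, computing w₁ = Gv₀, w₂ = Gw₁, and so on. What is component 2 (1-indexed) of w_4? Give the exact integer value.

26604

w1 = Gv₀ = (4·2 + 1·3 + 1·4; 1·2 + 1·3 + 6·4; 1·2 + 6·3 + 5·4) = (15, 29, 40)
w2 = Gw1 = (4·15 + 1·29 + 1·40; 1·15 + 1·29 + 6·40; 1·15 + 6·29 + 5·40) = (129, 284, 389)
w3 = Gw2 = (1189, 2747, 3778)
w4 = Gw3 = (11281, 26604, 36561)
The requested component of w4 is 26604.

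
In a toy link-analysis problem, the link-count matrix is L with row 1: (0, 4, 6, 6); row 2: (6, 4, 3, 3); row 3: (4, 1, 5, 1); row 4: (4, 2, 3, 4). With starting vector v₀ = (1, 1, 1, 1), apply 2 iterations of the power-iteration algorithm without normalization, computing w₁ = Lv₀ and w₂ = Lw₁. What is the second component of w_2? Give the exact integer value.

232

w1 = Lv₀ = (0·1 + 4·1 + 6·1 + 6·1; 6·1 + 4·1 + 3·1 + 3·1; 4·1 + 1·1 + 5·1 + 1·1; 4·1 + 2·1 + 3·1 + 4·1) = (16, 16, 11, 13)
w2 = Lw1 = (0·16 + 4·16 + 6·11 + 6·13; 6·16 + 4·16 + 3·11 + 3·13; 4·16 + 1·16 + 5·11 + 1·13; 4·16 + 2·16 + 3·11 + 4·13) = (208, 232, 148, 181)
The requested component of w2 is 232.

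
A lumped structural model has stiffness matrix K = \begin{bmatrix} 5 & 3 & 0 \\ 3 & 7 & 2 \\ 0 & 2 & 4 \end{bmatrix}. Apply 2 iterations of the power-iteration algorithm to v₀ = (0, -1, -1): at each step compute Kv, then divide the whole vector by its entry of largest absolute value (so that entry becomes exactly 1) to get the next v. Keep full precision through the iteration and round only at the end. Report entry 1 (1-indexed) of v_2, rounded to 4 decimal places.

0.5000

Kv0 = (-3.00000, -9.00000, -6.00000); divide by -9.00000 → v1 = (0.33333, 1.00000, 0.66667)
Kv1 = (4.66667, 9.33333, 4.66667); divide by 9.33333 → v2 = (0.50000, 1.00000, 0.50000)
Requested entry of v2: -42/-84 = 0.5000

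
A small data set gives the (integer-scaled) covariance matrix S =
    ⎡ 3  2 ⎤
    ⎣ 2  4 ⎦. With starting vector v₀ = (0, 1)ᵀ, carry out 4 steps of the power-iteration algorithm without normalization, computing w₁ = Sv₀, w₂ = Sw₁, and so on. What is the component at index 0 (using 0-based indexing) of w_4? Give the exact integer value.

w1 = Sv₀ = (2, 4)
w2 = Sw1 = (14, 20)
w3 = Sw2 = (82, 108)
w4 = Sw3 = (462, 596)
The requested component of w4 is 462.

462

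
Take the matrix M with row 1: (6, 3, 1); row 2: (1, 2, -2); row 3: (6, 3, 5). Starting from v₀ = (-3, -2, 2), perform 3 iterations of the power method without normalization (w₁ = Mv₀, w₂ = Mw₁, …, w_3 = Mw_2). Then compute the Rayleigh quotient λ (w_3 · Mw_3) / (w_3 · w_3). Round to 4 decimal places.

w1 = Mv₀ = (-22, -11, -14)
w2 = Mw1 = (-179, -16, -235)
w3 = Mw2 = (-1357, 259, -2297)
Mw3 = (-9662, 3755, -18850)
w3·Mw3 = (-1357)·(-9662) + 259·3755 + (-2297)·(-18850) = 57382329; w3·w3 = (-1357)·(-1357) + 259·259 + (-2297)·(-2297) = 7184739
λ ≈ 57382329/7184739 = 7.9867

7.9867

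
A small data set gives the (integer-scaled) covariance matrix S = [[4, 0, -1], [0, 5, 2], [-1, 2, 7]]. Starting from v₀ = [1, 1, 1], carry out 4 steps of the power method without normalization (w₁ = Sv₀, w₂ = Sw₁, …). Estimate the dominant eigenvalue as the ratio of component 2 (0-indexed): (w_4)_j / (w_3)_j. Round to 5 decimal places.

w1 = Sv₀ = (3, 7, 8)
w2 = Sw1 = (4, 51, 67)
w3 = Sw2 = (-51, 389, 567)
w4 = Sw3 = (-771, 3079, 4798)
Ratio at component: 4798 / 567 = 8.46208

λ ≈ 8.46208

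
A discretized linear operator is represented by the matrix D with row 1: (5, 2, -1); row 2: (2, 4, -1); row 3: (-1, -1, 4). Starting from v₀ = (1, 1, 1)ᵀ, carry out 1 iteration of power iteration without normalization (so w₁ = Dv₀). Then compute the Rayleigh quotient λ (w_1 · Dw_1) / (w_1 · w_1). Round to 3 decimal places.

λ ≈ 5.723

w1 = Dv₀ = (5·1 + 2·1 + (-1)·1; 2·1 + 4·1 + (-1)·1; (-1)·1 + (-1)·1 + 4·1) = (6, 5, 2)
Dw1 = (38, 30, -3)
w1·Dw1 = 6·38 + 5·30 + 2·(-3) = 372; w1·w1 = 6·6 + 5·5 + 2·2 = 65
λ ≈ 372/65 = 5.723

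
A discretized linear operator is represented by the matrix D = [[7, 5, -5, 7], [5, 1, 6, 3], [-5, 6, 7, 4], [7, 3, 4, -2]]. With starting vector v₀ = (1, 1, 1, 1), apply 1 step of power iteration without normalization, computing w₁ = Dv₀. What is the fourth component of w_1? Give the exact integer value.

w1 = Dv₀ = (14, 15, 12, 12)
The requested component of w1 is 12.

12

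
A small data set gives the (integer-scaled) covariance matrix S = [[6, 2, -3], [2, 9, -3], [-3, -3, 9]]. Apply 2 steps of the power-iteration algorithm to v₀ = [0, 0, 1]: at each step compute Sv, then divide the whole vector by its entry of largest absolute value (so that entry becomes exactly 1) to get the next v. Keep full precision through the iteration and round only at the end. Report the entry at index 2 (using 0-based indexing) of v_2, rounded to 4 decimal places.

1.0000

Sv0 = (-3.00000, -3.00000, 9.00000); divide by 9.00000 → v1 = (-0.33333, -0.33333, 1.00000)
Sv1 = (-5.66667, -6.66667, 11.00000); divide by 11.00000 → v2 = (-0.51515, -0.60606, 1.00000)
Requested entry of v2: 99/99 = 1.0000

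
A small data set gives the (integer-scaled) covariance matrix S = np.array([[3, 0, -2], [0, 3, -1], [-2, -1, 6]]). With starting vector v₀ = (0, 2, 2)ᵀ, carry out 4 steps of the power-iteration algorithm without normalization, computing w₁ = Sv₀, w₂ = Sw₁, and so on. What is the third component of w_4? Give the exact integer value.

3182

w1 = Sv₀ = (3·0 + 0·2 + (-2)·2; 0·0 + 3·2 + (-1)·2; (-2)·0 + (-1)·2 + 6·2) = (-4, 4, 10)
w2 = Sw1 = (3·(-4) + 0·4 + (-2)·10; 0·(-4) + 3·4 + (-1)·10; (-2)·(-4) + (-1)·4 + 6·10) = (-32, 2, 64)
w3 = Sw2 = (-224, -58, 446)
w4 = Sw3 = (-1564, -620, 3182)
The requested component of w4 is 3182.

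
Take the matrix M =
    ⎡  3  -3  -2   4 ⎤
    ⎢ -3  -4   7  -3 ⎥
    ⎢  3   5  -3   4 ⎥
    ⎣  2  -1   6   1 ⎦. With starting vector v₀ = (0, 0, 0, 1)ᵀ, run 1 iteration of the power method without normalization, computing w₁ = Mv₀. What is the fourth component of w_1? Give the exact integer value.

w1 = Mv₀ = (3·0 + (-3)·0 + (-2)·0 + 4·1; (-3)·0 + (-4)·0 + 7·0 + (-3)·1; 3·0 + 5·0 + (-3)·0 + 4·1; 2·0 + (-1)·0 + 6·0 + 1·1) = (4, -3, 4, 1)
The requested component of w1 is 1.

1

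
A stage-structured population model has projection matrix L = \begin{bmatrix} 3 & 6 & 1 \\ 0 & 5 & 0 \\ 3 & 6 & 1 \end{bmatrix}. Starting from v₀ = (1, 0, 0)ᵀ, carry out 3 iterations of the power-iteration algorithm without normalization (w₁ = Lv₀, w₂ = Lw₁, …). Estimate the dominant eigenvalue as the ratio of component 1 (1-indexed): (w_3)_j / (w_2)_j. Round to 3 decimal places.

w1 = Lv₀ = (3, 0, 3)
w2 = Lw1 = (12, 0, 12)
w3 = Lw2 = (48, 0, 48)
Ratio at component: 48 / 12 = 4.000

4.000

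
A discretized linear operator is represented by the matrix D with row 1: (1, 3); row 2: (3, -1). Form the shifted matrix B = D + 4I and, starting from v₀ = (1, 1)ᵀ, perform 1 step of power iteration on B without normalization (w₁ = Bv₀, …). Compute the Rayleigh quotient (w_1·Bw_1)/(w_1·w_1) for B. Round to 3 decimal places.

B = D + 4I has rows (5, 3); (3, 3)
w1 = Bv₀ = (5·1 + 3·1; 3·1 + 3·1) = (8, 6)
Bw1 = (58, 42)
w1·Bw1 = 716; w1·w1 = 100; μ ≈ 716/100 = 7.160

7.160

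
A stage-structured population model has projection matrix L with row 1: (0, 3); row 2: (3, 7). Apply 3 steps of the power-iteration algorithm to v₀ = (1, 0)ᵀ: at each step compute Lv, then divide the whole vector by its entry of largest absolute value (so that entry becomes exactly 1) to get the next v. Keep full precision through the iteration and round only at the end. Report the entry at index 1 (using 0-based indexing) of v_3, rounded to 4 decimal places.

1.0000

Lv0 = (0.00000, 3.00000); divide by 3.00000 → v1 = (0.00000, 1.00000)
Lv1 = (3.00000, 7.00000); divide by 7.00000 → v2 = (0.42857, 1.00000)
Lv2 = (3.00000, 8.28571); divide by 8.28571 → v3 = (0.36207, 1.00000)
Requested entry of v3: 174/174 = 1.0000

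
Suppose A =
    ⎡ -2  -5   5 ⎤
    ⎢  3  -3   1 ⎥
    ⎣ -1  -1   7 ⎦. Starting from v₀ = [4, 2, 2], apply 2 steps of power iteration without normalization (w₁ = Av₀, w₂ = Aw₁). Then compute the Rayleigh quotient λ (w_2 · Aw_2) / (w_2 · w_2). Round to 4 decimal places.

λ ≈ 4.3077

w1 = Av₀ = ((-2)·4 + (-5)·2 + 5·2; 3·4 + (-3)·2 + 1·2; (-1)·4 + (-1)·2 + 7·2) = (-8, 8, 8)
w2 = Aw1 = ((-2)·(-8) + (-5)·8 + 5·8; 3·(-8) + (-3)·8 + 1·8; (-1)·(-8) + (-1)·8 + 7·8) = (16, -40, 56)
Aw2 = (448, 224, 416)
w2·Aw2 = 16·448 + (-40)·224 + 56·416 = 21504; w2·w2 = 16·16 + (-40)·(-40) + 56·56 = 4992
λ ≈ 21504/4992 = 4.3077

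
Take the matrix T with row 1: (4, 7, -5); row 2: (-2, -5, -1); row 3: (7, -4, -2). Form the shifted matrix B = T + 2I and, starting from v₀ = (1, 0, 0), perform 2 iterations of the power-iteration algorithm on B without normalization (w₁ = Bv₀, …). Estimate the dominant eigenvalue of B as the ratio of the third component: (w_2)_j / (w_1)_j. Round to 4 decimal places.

7.1429

B = T + 2I has rows (6, 7, -5); (-2, -3, -1); (7, -4, 0)
w1 = Bv₀ = (6·1 + 7·0 + (-5)·0; (-2)·1 + (-3)·0 + (-1)·0; 7·1 + (-4)·0 + 0·0) = (6, -2, 7)
w2 = Bw1 = (6·6 + 7·(-2) + (-5)·7; (-2)·6 + (-3)·(-2) + (-1)·7; 7·6 + (-4)·(-2) + 0·7) = (-13, -13, 50)
Ratio: 50/7 = 7.1429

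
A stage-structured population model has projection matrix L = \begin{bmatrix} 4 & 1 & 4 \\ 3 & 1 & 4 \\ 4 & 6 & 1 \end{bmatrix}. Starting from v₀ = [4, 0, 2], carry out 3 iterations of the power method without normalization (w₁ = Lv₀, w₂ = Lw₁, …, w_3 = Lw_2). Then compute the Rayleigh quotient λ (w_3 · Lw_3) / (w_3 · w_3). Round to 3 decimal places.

λ ≈ 9.392

w1 = Lv₀ = (4·4 + 1·0 + 4·2; 3·4 + 1·0 + 4·2; 4·4 + 6·0 + 1·2) = (24, 20, 18)
w2 = Lw1 = (4·24 + 1·20 + 4·18; 3·24 + 1·20 + 4·18; 4·24 + 6·20 + 1·18) = (188, 164, 234)
w3 = Lw2 = (1852, 1664, 1970)
Lw3 = (16952, 15100, 19362)
w3·Lw3 = 1852·16952 + 1664·15100 + 1970·19362 = 94664644; w3·w3 = 1852·1852 + 1664·1664 + 1970·1970 = 10079700
λ ≈ 94664644/10079700 = 9.392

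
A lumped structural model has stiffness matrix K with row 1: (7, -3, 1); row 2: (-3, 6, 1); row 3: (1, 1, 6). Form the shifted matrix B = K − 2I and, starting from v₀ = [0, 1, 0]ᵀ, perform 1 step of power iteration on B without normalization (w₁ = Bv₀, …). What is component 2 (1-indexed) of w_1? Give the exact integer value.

B = K − 2I has rows (5, -3, 1); (-3, 4, 1); (1, 1, 4)
w1 = Bv₀ = (5·0 + (-3)·1 + 1·0; (-3)·0 + 4·1 + 1·0; 1·0 + 1·1 + 4·0) = (-3, 4, 1)
Requested component of w1: 4

4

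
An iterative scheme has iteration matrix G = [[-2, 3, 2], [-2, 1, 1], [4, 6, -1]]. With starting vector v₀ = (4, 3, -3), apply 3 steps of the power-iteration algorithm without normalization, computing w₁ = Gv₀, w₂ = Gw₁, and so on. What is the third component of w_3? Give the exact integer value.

w1 = Gv₀ = (-5, -8, 37)
w2 = Gw1 = (60, 39, -105)
w3 = Gw2 = (-213, -186, 579)
The requested component of w3 is 579.

579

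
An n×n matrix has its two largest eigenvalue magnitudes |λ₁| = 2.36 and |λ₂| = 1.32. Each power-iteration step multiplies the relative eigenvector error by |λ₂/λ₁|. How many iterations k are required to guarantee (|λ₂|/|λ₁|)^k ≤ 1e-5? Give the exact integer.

20

|λ₂/λ₁| = 1.32/2.36 = 0.55932
Need k ≥ ln(1e-5) / ln(0.55932) = -11.5129 / -0.5810 ≈ 19.815
Smallest integer k satisfying the bound: 20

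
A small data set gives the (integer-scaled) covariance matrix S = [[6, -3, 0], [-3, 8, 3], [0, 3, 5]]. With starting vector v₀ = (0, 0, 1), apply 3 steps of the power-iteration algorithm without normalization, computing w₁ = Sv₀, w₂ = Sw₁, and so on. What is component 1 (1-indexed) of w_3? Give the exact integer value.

w1 = Sv₀ = (6·0 + (-3)·0 + 0·1; (-3)·0 + 8·0 + 3·1; 0·0 + 3·0 + 5·1) = (0, 3, 5)
w2 = Sw1 = (6·0 + (-3)·3 + 0·5; (-3)·0 + 8·3 + 3·5; 0·0 + 3·3 + 5·5) = (-9, 39, 34)
w3 = Sw2 = (-171, 441, 287)
The requested component of w3 is -171.

-171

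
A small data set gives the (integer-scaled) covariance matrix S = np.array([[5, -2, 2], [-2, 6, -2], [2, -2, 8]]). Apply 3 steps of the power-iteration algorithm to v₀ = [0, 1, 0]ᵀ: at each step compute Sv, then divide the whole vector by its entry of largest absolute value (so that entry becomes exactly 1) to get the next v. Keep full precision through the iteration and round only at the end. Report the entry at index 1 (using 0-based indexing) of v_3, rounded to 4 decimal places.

Sv0 = (-2.00000, 6.00000, -2.00000); divide by 6.00000 → v1 = (-0.33333, 1.00000, -0.33333)
Sv1 = (-4.33333, 7.33333, -5.33333); divide by 7.33333 → v2 = (-0.59091, 1.00000, -0.72727)
Sv2 = (-6.40909, 8.63636, -9.00000); divide by -9.00000 → v3 = (0.71212, -0.95960, 1.00000)
Requested entry of v3: 380/-396 = -0.9596

-0.9596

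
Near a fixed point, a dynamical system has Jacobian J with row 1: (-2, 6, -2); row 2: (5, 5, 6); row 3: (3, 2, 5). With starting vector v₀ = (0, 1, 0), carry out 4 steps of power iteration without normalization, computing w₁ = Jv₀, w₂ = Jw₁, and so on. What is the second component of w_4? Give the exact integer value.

6851

w1 = Jv₀ = (6, 5, 2)
w2 = Jw1 = (14, 67, 38)
w3 = Jw2 = (298, 633, 366)
w4 = Jw3 = (2470, 6851, 3990)
The requested component of w4 is 6851.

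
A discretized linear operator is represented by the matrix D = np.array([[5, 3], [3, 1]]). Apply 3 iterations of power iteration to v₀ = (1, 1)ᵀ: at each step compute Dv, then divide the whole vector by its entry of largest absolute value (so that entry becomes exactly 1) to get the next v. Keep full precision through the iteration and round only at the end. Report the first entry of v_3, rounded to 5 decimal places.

Dv0 = (8.000000, 4.000000); divide by 8.000000 → v1 = (1.000000, 0.500000)
Dv1 = (6.500000, 3.500000); divide by 6.500000 → v2 = (1.000000, 0.538462)
Dv2 = (6.615385, 3.538462); divide by 6.615385 → v3 = (1.000000, 0.534884)
Requested entry of v3: 344/344 = 1.00000

1.00000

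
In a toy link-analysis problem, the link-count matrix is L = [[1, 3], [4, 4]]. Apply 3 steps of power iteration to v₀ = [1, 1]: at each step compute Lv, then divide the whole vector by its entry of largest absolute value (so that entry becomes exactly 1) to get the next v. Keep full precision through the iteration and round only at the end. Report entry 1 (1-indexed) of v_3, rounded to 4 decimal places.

0.5658

Lv0 = (4.00000, 8.00000); divide by 8.00000 → v1 = (0.50000, 1.00000)
Lv1 = (3.50000, 6.00000); divide by 6.00000 → v2 = (0.58333, 1.00000)
Lv2 = (3.58333, 6.33333); divide by 6.33333 → v3 = (0.56579, 1.00000)
Requested entry of v3: 172/304 = 0.5658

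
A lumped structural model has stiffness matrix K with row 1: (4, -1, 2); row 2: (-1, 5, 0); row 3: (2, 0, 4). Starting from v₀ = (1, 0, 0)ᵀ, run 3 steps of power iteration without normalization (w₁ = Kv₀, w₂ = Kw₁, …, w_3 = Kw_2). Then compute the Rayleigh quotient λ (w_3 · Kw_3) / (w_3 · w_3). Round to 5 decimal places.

w1 = Kv₀ = (4, -1, 2)
w2 = Kw1 = (21, -9, 16)
w3 = Kw2 = (125, -66, 106)
Kw3 = (778, -455, 674)
w3·Kw3 = 125·778 + (-66)·(-455) + 106·674 = 198724; w3·w3 = 125·125 + (-66)·(-66) + 106·106 = 31217
λ ≈ 198724/31217 = 6.36589

6.36589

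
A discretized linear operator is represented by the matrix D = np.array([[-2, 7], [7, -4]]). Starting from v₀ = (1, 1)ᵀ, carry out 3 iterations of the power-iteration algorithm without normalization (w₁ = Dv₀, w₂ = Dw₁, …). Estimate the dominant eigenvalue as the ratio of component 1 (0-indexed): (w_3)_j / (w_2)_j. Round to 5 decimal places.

λ ≈ -0.65217

w1 = Dv₀ = ((-2)·1 + 7·1; 7·1 + (-4)·1) = (5, 3)
w2 = Dw1 = ((-2)·5 + 7·3; 7·5 + (-4)·3) = (11, 23)
w3 = Dw2 = (139, -15)
Ratio at component: -15 / 23 = -0.65217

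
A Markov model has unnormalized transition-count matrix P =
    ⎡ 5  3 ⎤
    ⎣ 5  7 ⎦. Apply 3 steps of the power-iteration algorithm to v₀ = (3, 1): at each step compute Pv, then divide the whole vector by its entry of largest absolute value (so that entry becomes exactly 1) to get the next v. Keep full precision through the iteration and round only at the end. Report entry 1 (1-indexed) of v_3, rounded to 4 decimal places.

0.6077

Pv0 = (18.00000, 22.00000); divide by 22.00000 → v1 = (0.81818, 1.00000)
Pv1 = (7.09091, 11.09091); divide by 11.09091 → v2 = (0.63934, 1.00000)
Pv2 = (6.19672, 10.19672); divide by 10.19672 → v3 = (0.60772, 1.00000)
Requested entry of v3: 1512/2488 = 0.6077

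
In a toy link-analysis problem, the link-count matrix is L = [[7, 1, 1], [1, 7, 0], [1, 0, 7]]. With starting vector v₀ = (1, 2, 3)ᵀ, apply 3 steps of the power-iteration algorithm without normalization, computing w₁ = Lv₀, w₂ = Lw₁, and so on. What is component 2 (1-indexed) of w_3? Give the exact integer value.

940

w1 = Lv₀ = (12, 15, 22)
w2 = Lw1 = (121, 117, 166)
w3 = Lw2 = (1130, 940, 1283)
The requested component of w3 is 940.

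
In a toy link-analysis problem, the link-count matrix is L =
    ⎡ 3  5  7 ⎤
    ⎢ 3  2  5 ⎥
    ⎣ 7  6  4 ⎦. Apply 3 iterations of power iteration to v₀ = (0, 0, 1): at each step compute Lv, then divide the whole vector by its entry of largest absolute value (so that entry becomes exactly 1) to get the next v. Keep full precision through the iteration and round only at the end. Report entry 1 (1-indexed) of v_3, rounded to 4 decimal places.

0.9485

Lv0 = (7.00000, 5.00000, 4.00000); divide by 7.00000 → v1 = (1.00000, 0.71429, 0.57143)
Lv1 = (10.57143, 7.28571, 13.57143); divide by 13.57143 → v2 = (0.77895, 0.53684, 1.00000)
Lv2 = (12.02105, 8.41053, 12.67368); divide by 12.67368 → v3 = (0.94850, 0.66362, 1.00000)
Requested entry of v3: 1142/1204 = 0.9485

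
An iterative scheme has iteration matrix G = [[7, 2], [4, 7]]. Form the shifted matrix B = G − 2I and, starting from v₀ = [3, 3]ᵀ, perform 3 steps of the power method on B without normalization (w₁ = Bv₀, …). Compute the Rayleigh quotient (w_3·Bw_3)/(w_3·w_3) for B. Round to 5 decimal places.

B = G − 2I has rows (5, 2); (4, 5)
w1 = Bv₀ = (21, 27)
w2 = Bw1 = (159, 219)
w3 = Bw2 = (1233, 1731)
Bw3 = (9627, 13587)
w3·Bw3 = 35389188; w3·w3 = 4516650; μ ≈ 35389188/4516650 = 7.83527

7.83527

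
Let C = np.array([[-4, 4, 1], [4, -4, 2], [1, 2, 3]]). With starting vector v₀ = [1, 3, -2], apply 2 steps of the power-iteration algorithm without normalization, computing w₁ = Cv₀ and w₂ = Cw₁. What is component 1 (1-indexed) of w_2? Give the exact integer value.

w1 = Cv₀ = ((-4)·1 + 4·3 + 1·(-2); 4·1 + (-4)·3 + 2·(-2); 1·1 + 2·3 + 3·(-2)) = (6, -12, 1)
w2 = Cw1 = ((-4)·6 + 4·(-12) + 1·1; 4·6 + (-4)·(-12) + 2·1; 1·6 + 2·(-12) + 3·1) = (-71, 74, -15)
The requested component of w2 is -71.

-71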